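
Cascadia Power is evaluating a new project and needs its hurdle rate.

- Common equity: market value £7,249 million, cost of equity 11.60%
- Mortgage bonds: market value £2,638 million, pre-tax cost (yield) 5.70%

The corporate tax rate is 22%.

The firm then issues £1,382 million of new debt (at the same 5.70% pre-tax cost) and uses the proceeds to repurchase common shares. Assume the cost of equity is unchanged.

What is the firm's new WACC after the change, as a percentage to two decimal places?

8.69%

After the change:
Total capital V = 5867 + 4020 = 9887.
Equity: weight = 5867/9887 = 0.5934; cost = 11.6%.
Mortgage bonds: weight = 4020/9887 = 0.4066; after-tax cost = 5.7% × (1 − 22%) = 4.4460%.
WACC = 0.5934 × 11.6000% + 0.4066 × 4.4460% = 8.6912%.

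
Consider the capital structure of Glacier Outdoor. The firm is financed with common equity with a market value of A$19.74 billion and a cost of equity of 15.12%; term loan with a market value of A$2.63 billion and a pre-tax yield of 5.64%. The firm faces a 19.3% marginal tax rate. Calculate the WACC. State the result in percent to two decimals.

13.88%

Total capital V = 19.74 + 2.63 = 22.37.
Equity: weight = 19.74/22.37 = 0.8824; cost = 15.12%.
Term loan: weight = 2.63/22.37 = 0.1176; after-tax cost = 5.64% × (1 − 19.3%) = 4.5515%.
WACC = 0.8824 × 15.1200% + 0.1176 × 4.5515% = 13.8775%.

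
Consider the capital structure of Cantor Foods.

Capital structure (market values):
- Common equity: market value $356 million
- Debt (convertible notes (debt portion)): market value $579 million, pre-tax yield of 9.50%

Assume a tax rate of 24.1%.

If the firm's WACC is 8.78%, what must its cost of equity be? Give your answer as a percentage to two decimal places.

11.33%

Total capital V = 356 + 579 = 935.
Equity weight = 356/935 = 0.3807.
Convertible notes (debt portion) weight = 579/935 = 0.6193.
Debt contribution = 0.6193 × 9.5% × (1 − 24.1%) = 4.4651%.
Required equity contribution = 8.78% − 4.4651% = 4.3149%.
Re = 4.3149% / 0.3807 = 11.3326%.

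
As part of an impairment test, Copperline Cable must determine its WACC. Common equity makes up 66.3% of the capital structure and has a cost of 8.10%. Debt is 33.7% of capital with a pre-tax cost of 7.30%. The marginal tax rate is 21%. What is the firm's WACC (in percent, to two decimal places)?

After-tax cost of debt = 7.3% × (1 − 21%) = 5.7670%.
WACC = 0.663 × 8.1000% + 0.337 × 5.7670% = 7.3138%.

7.31%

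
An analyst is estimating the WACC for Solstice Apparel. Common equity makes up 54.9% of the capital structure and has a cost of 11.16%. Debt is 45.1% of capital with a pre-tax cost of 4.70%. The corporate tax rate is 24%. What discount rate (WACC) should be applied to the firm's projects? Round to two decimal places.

7.74%

After-tax cost of debt = 4.7% × (1 − 24%) = 3.5720%.
WACC = 0.549 × 11.1600% + 0.451 × 3.5720% = 7.7378%.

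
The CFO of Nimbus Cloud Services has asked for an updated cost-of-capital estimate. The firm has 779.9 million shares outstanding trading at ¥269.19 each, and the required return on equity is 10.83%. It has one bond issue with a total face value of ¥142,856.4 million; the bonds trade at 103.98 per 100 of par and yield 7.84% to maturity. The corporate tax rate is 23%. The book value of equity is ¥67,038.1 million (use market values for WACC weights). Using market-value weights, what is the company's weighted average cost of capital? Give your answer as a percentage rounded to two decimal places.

8.84%

Market value of equity E = 269.19 × 779.9m = 209941.281m. Market value of debt D = 142856.4m × 103.98/100 = 148542.08472m.
Total capital V = 209941.281 + 148542.08472 = 358483.36572.
Equity: weight = 209941.281/358483.36572 = 0.5856; cost = 10.83%.
Bonds outstanding: weight = 148542.08472/358483.36572 = 0.4144; after-tax cost = 7.84% × (1 − 23%) = 6.0368%.
WACC = 0.5856 × 10.8300% + 0.4144 × 6.0368% = 8.8439%.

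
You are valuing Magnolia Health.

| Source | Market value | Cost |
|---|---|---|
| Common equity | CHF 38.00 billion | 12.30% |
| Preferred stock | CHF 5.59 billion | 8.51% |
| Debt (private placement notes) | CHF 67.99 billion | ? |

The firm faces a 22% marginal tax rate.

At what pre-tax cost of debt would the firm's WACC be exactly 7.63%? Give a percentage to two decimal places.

6.34%

Total capital V = 38 + 5.59 + 67.99 = 111.58.
Equity weight = 38/111.58 = 0.3406.
Preferred weight = 5.59/111.58 = 0.0501.
Private placement notes weight = 67.99/111.58 = 0.6093.
Equity contribution = 0.3406 × 12.3% = 4.1889%.
Preferred contribution = 0.0501 × 8.51% = 0.4263%.
Remaining for debt = 7.63% − 4.6153% = 3.0147%.
Rd × (1 − 22%) × 0.6093 = 3.0147%  ⇒  Rd = 6.3430%.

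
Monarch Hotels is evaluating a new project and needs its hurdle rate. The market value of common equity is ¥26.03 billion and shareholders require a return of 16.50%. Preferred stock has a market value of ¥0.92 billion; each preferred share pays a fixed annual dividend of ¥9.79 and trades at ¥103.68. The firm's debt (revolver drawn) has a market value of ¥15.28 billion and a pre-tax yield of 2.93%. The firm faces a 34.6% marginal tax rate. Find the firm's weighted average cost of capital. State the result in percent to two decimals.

Cost of preferred: Rp = 9.79 / 103.68 = 9.4425%.
Total capital V = 26.03 + 0.92 + 15.28 = 42.23.
Equity: weight = 26.03/42.23 = 0.6164; cost = 16.5%.
Preferred: weight = 0.92/42.23 = 0.0218; cost = 9.4425%.
Revolver drawn: weight = 15.28/42.23 = 0.3618; after-tax cost = 2.93% × (1 − 34.6%) = 1.9162%.
WACC = 0.6164 × 16.5000% + 0.0218 × 9.4425% + 0.3618 × 1.9162% = 11.0694%.

11.07%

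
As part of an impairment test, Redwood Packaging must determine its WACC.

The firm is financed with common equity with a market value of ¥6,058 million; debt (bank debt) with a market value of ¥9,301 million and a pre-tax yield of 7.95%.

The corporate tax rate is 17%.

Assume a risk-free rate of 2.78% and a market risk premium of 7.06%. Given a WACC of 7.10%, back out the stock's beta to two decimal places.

Total capital V = 6058 + 9301 = 15359.
Equity weight = 6058/15359 = 0.3944.
Bank debt weight = 9301/15359 = 0.6056.
Debt contribution = 0.6056 × 7.95% × (1 − 17%) = 3.9959%.
Required equity contribution = 7.1% − 3.9959% = 3.1041%  ⇒  Re = 7.8700%.
CAPM: 7.8700% = 2.78% + β × 7.06%  ⇒  β = 0.7210.

0.72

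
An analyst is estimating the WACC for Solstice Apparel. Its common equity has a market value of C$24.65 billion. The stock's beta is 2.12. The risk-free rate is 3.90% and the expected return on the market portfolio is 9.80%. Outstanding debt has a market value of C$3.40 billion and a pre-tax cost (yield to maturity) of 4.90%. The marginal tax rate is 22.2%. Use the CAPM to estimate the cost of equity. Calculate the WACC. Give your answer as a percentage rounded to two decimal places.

14.88%

Market risk premium = 9.8% − 3.9% = 5.9%.
Cost of equity via CAPM: Re = 3.9% + 2.12 × 5.9% = 16.4080%.
Total capital V = 24.65 + 3.4 = 28.05.
Equity: weight = 24.65/28.05 = 0.8788; cost = 16.408%.
Debt: weight = 3.4/28.05 = 0.1212; after-tax cost = 4.9% × (1 − 22.2%) = 3.8122%.
WACC = 0.8788 × 16.4080% + 0.1212 × 3.8122% = 14.8812%.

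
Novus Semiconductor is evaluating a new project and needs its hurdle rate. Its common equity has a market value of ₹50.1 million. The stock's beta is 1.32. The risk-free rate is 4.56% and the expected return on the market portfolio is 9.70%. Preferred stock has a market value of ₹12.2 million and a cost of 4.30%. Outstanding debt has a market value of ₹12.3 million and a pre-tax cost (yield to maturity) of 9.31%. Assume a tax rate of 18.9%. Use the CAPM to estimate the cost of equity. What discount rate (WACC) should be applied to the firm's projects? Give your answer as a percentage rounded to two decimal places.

Market risk premium = 9.7% − 4.56% = 5.14%.
Cost of equity via CAPM: Re = 4.56% + 1.32 × 5.14% = 11.3448%.
Total capital V = 50.1 + 12.2 + 12.3 = 74.6.
Equity: weight = 50.1/74.6 = 0.6716; cost = 11.3448%.
Preferred: weight = 12.2/74.6 = 0.1635; cost = 4.3%.
Debt: weight = 12.3/74.6 = 0.1649; after-tax cost = 9.31% × (1 − 18.9%) = 7.5504%.
WACC = 0.6716 × 11.3448% + 0.1635 × 4.3000% + 0.1649 × 7.5504% = 9.5671%.

9.57%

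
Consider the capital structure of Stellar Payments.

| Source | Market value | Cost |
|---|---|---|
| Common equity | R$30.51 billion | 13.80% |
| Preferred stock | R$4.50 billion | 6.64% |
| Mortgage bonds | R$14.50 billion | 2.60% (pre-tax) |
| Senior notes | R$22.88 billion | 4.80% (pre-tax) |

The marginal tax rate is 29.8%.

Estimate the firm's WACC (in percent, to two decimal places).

7.66%

Total capital V = 30.51 + 4.5 + 14.5 + 22.88 = 72.39.
Equity: weight = 30.51/72.39 = 0.4215; cost = 13.8%.
Preferred: weight = 4.5/72.39 = 0.0622; cost = 6.64%.
Mortgage bonds: weight = 14.5/72.39 = 0.2003; after-tax cost = 2.6% × (1 − 29.8%) = 1.8252%.
Senior notes: weight = 22.88/72.39 = 0.3161; after-tax cost = 4.8% × (1 − 29.8%) = 3.3696%.
WACC = 0.4215 × 13.8000% + 0.0622 × 6.6400% + 0.2003 × 1.8252% + 0.3161 × 3.3696% = 7.6596%.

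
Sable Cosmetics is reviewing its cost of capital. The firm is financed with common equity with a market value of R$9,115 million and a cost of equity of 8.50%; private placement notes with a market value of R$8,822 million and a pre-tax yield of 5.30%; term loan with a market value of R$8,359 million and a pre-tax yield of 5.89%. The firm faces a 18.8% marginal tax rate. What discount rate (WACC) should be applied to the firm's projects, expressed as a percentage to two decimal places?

Total capital V = 9115 + 8822 + 8359 = 26296.
Equity: weight = 9115/26296 = 0.3466; cost = 8.5%.
Private placement notes: weight = 8822/26296 = 0.3355; after-tax cost = 5.3% × (1 − 18.8%) = 4.3036%.
Term loan: weight = 8359/26296 = 0.3179; after-tax cost = 5.89% × (1 − 18.8%) = 4.7827%.
WACC = 0.3466 × 8.5000% + 0.3355 × 4.3036% + 0.3179 × 4.7827% = 5.9105%.

5.91%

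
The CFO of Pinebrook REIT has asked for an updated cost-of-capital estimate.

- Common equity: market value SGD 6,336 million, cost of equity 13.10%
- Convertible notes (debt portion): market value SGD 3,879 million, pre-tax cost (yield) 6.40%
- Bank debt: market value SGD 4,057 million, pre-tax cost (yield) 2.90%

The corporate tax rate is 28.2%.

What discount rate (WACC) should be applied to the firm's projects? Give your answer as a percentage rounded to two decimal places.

7.66%

Total capital V = 6336 + 3879 + 4057 = 14272.
Equity: weight = 6336/14272 = 0.4439; cost = 13.1%.
Convertible notes (debt portion): weight = 3879/14272 = 0.2718; after-tax cost = 6.4% × (1 − 28.2%) = 4.5952%.
Bank debt: weight = 4057/14272 = 0.2843; after-tax cost = 2.9% × (1 − 28.2%) = 2.0822%.
WACC = 0.4439 × 13.1000% + 0.2718 × 4.5952% + 0.2843 × 2.0822% = 7.6565%.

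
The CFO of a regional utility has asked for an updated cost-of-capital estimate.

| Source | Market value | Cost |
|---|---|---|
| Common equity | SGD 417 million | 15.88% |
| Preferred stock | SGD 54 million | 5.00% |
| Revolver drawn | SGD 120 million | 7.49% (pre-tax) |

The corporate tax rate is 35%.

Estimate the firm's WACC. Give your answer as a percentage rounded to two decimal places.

12.65%

Total capital V = 417 + 54 + 120 = 591.
Equity: weight = 417/591 = 0.7056; cost = 15.88%.
Preferred: weight = 54/591 = 0.0914; cost = 5%.
Revolver drawn: weight = 120/591 = 0.2030; after-tax cost = 7.49% × (1 − 35%) = 4.8685%.
WACC = 0.7056 × 15.8800% + 0.0914 × 5.0000% + 0.2030 × 4.8685% = 12.6501%.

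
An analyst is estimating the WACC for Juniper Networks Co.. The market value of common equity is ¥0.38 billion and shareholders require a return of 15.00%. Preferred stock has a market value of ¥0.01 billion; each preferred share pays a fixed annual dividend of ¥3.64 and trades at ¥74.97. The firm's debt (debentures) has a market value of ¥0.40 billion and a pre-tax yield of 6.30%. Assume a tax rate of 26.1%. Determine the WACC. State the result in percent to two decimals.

9.63%

Cost of preferred: Rp = 3.64 / 74.97 = 4.8553%.
Total capital V = 0.38 + 0.01 + 0.4 = 0.79.
Equity: weight = 0.38/0.79 = 0.4810; cost = 15%.
Preferred: weight = 0.01/0.79 = 0.0127; cost = 4.8553%.
Debentures: weight = 0.4/0.79 = 0.5063; after-tax cost = 6.3% × (1 − 26.1%) = 4.6557%.
WACC = 0.4810 × 15.0000% + 0.0127 × 4.8553% + 0.5063 × 4.6557% = 9.6340%.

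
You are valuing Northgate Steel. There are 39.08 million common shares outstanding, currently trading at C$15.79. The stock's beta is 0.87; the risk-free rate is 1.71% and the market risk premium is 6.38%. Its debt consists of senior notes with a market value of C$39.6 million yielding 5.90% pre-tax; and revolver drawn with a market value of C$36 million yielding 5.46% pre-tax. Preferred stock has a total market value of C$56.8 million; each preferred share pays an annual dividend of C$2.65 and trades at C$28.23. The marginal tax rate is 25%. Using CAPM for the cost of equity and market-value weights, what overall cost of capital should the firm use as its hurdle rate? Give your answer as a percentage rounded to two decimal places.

7.12%

Cost of equity via CAPM: Re = 1.71% + 0.87 × 6.38% = 7.2606%.
Cost of preferred: Rp = 2.65 / 28.23 = 9.3872%.
Market value of equity E = 15.79 × 39.08m = 617.0732m.
Total capital V = 617.0732 + 56.8 + 39.6 + 36 = 749.4732.
Equity: weight = 617.0732/749.4732 = 0.8233; cost = 7.2606%.
Preferred: weight = 56.8/749.4732 = 0.0758; cost = 9.3872%.
Senior notes: weight = 39.6/749.4732 = 0.0528; after-tax cost = 5.9% × (1 − 25%) = 4.4250%.
Revolver drawn: weight = 36/749.4732 = 0.0480; after-tax cost = 5.46% × (1 − 25%) = 4.0950%.
WACC = 0.8233 × 7.2606% + 0.0758 × 9.3872% + 0.0528 × 4.4250% + 0.0480 × 4.0950% = 7.1199%.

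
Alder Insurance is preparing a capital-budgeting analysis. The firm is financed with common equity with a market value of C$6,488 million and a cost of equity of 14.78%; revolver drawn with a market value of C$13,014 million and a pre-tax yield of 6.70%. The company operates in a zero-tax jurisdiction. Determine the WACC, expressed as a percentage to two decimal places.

9.39%

Total capital V = 6488 + 13014 = 19502.
Equity: weight = 6488/19502 = 0.3327; cost = 14.78%.
Revolver drawn: weight = 13014/19502 = 0.6673; after-tax cost = 6.7% × (1 − 0%) = 6.7000%.
WACC = 0.3327 × 14.7800% + 0.6673 × 6.7000% = 9.3881%.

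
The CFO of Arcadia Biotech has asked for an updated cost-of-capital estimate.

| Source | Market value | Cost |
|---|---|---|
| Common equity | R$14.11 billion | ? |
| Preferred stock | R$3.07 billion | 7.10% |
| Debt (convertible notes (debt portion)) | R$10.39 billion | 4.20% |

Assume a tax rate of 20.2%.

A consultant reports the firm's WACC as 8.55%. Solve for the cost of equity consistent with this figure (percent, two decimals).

12.69%

Total capital V = 14.11 + 3.07 + 10.39 = 27.57.
Equity weight = 14.11/27.57 = 0.5118.
Preferred weight = 3.07/27.57 = 0.1114.
Convertible notes (debt portion) weight = 10.39/27.57 = 0.3769.
Debt contribution = 0.3769 × 4.2% × (1 − 20.2%) = 1.2631%.
Preferred contribution = 0.1114 × 7.1% = 0.7906%.
Required equity contribution = 8.55% − 2.0537% = 6.4963%.
Re = 6.4963% / 0.5118 = 12.6934%.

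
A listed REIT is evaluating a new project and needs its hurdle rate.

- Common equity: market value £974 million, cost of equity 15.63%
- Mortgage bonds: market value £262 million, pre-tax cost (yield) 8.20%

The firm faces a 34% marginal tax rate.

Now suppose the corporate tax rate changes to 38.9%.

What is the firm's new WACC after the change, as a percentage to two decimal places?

13.38%

After the change:
Total capital V = 974 + 262 = 1236.
Equity: weight = 974/1236 = 0.7880; cost = 15.63%.
Mortgage bonds: weight = 262/1236 = 0.2120; after-tax cost = 8.2% × (1 − 38.9%) = 5.0102%.
WACC = 0.7880 × 15.6300% + 0.2120 × 5.0102% = 13.3789%.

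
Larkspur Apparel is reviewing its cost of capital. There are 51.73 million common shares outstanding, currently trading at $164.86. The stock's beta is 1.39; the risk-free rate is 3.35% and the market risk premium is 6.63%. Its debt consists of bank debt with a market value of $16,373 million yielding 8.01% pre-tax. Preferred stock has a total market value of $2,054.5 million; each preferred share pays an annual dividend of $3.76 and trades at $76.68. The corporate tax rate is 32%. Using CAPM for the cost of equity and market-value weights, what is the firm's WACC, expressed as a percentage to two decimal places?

7.66%

Cost of equity via CAPM: Re = 3.35% + 1.39 × 6.63% = 12.5657%.
Cost of preferred: Rp = 3.76 / 76.68 = 4.9035%.
Market value of equity E = 164.86 × 51.73m = 8528.2078m.
Total capital V = 8528.2078 + 2054.5 + 16373 = 26955.7078.
Equity: weight = 8528.2078/26955.7078 = 0.3164; cost = 12.5657%.
Preferred: weight = 2054.5/26955.7078 = 0.0762; cost = 4.9035%.
Bank debt: weight = 16373/26955.7078 = 0.6074; after-tax cost = 8.01% × (1 − 32%) = 5.4468%.
WACC = 0.3164 × 12.5657% + 0.0762 × 4.9035% + 0.6074 × 5.4468% = 7.6577%.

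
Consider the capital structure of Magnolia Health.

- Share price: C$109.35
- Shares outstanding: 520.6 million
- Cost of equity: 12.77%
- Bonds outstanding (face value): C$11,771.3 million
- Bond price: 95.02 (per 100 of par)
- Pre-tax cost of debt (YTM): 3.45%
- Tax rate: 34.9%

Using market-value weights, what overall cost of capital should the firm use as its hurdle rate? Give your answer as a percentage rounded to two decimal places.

11.04%

Market value of equity E = 109.35 × 520.6m = 56927.61m. Market value of debt D = 11771.3m × 95.02/100 = 11185.08926m.
Total capital V = 56927.61 + 11185.08926 = 68112.69926.
Equity: weight = 56927.61/68112.69926 = 0.8358; cost = 12.77%.
Bonds outstanding: weight = 11185.08926/68112.69926 = 0.1642; after-tax cost = 3.45% × (1 − 34.9%) = 2.2460%.
WACC = 0.8358 × 12.7700% + 0.1642 × 2.2460% = 11.0418%.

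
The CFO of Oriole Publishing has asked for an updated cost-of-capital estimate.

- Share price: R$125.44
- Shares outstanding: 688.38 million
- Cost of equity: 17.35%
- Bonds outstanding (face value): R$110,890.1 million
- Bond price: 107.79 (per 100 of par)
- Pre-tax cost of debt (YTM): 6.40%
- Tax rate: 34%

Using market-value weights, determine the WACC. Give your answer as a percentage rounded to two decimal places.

Market value of equity E = 125.44 × 688.38m = 86350.3872m. Market value of debt D = 110890.1m × 107.79/100 = 119528.43879m.
Total capital V = 86350.3872 + 119528.43879 = 205878.82599.
Equity: weight = 86350.3872/205878.82599 = 0.4194; cost = 17.35%.
Bonds outstanding: weight = 119528.43879/205878.82599 = 0.5806; after-tax cost = 6.4% × (1 − 34%) = 4.2240%.
WACC = 0.4194 × 17.3500% + 0.5806 × 4.2240% = 9.7294%.

9.73%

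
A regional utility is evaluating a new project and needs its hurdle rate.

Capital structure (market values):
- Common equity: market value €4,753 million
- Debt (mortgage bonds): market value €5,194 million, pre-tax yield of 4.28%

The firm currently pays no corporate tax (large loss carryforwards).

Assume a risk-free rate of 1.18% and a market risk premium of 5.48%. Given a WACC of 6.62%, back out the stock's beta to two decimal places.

1.46

Total capital V = 4753 + 5194 = 9947.
Equity weight = 4753/9947 = 0.4778.
Mortgage bonds weight = 5194/9947 = 0.5222.
Debt contribution = 0.5222 × 4.28% × (1 − 0%) = 2.2349%.
Required equity contribution = 6.62% − 2.2349% = 4.3851%  ⇒  Re = 9.1771%.
CAPM: 9.1771% = 1.18% + β × 5.48%  ⇒  β = 1.4593.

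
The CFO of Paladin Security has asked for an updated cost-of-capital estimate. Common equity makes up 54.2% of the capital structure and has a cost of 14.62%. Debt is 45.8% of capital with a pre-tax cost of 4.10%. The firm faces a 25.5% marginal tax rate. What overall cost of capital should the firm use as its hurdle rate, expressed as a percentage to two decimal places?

After-tax cost of debt = 4.1% × (1 − 25.5%) = 3.0545%.
WACC = 0.542 × 14.6200% + 0.458 × 3.0545% = 9.3230%.

9.32%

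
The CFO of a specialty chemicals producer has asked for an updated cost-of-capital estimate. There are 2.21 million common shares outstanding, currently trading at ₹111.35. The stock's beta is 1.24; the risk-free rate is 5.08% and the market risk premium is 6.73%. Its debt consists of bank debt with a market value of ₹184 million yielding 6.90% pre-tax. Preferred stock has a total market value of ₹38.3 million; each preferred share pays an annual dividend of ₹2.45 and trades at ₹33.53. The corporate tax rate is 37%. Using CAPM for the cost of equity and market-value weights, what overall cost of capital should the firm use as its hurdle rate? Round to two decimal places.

9.36%

Cost of equity via CAPM: Re = 5.08% + 1.24 × 6.73% = 13.4252%.
Cost of preferred: Rp = 2.45 / 33.53 = 7.3069%.
Market value of equity E = 111.35 × 2.21m = 246.0835m.
Total capital V = 246.0835 + 38.3 + 184 = 468.3835.
Equity: weight = 246.0835/468.3835 = 0.5254; cost = 13.4252%.
Preferred: weight = 38.3/468.3835 = 0.0818; cost = 7.3069%.
Bank debt: weight = 184/468.3835 = 0.3928; after-tax cost = 6.9% × (1 − 37%) = 4.3470%.
WACC = 0.5254 × 13.4252% + 0.0818 × 7.3069% + 0.3928 × 4.3470% = 9.3586%.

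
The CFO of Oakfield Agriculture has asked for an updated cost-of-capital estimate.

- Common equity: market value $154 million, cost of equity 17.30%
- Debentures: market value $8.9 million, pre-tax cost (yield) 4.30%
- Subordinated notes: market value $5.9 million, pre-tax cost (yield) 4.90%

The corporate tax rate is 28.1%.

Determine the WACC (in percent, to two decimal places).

16.07%

Total capital V = 154 + 8.9 + 5.9 = 168.8.
Equity: weight = 154/168.8 = 0.9123; cost = 17.3%.
Debentures: weight = 8.9/168.8 = 0.0527; after-tax cost = 4.3% × (1 − 28.1%) = 3.0917%.
Subordinated notes: weight = 5.9/168.8 = 0.0350; after-tax cost = 4.9% × (1 − 28.1%) = 3.5231%.
WACC = 0.9123 × 17.3000% + 0.0527 × 3.0917% + 0.0350 × 3.5231% = 16.0693%.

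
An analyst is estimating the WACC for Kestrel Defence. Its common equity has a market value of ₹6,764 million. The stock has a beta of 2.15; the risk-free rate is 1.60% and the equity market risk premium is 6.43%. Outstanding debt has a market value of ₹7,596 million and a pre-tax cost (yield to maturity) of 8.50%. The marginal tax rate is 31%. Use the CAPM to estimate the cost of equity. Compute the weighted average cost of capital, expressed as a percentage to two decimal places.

Cost of equity via CAPM: Re = 1.6% + 2.15 × 6.43% = 15.4245%.
Total capital V = 6764 + 7596 = 14360.
Equity: weight = 6764/14360 = 0.4710; cost = 15.4245%.
Debt: weight = 7596/14360 = 0.5290; after-tax cost = 8.5% × (1 − 31%) = 5.8650%.
WACC = 0.4710 × 15.4245% + 0.5290 × 5.8650% = 10.3678%.

10.37%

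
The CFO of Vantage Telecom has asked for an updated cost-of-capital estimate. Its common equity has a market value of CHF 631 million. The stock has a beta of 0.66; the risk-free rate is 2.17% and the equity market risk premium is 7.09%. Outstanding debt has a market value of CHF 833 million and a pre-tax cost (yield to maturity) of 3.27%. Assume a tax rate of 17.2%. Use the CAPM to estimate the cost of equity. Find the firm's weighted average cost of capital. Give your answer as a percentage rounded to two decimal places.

Cost of equity via CAPM: Re = 2.17% + 0.66 × 7.09% = 6.8494%.
Total capital V = 631 + 833 = 1464.
Equity: weight = 631/1464 = 0.4310; cost = 6.8494%.
Debt: weight = 833/1464 = 0.5690; after-tax cost = 3.27% × (1 − 17.2%) = 2.7076%.
WACC = 0.4310 × 6.8494% + 0.5690 × 2.7076% = 4.4927%.

4.49%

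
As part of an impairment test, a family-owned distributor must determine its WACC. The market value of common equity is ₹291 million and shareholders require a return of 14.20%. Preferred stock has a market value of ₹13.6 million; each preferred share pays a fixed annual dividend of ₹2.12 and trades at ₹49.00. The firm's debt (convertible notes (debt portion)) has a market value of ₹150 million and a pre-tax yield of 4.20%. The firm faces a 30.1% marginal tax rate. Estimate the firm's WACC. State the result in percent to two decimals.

10.19%

Cost of preferred: Rp = 2.12 / 49.0 = 4.3265%.
Total capital V = 291 + 13.6 + 150 = 454.6.
Equity: weight = 291/454.6 = 0.6401; cost = 14.2%.
Preferred: weight = 13.6/454.6 = 0.0299; cost = 4.3265%.
Convertible notes (debt portion): weight = 150/454.6 = 0.3300; after-tax cost = 4.2% × (1 − 30.1%) = 2.9358%.
WACC = 0.6401 × 14.2000% + 0.0299 × 4.3265% + 0.3300 × 2.9358% = 10.1879%.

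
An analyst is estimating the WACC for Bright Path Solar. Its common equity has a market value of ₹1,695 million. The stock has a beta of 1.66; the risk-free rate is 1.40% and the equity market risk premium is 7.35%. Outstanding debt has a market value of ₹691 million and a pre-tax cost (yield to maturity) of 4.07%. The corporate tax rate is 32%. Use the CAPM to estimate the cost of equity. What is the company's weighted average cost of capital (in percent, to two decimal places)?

Cost of equity via CAPM: Re = 1.4% + 1.66 × 7.35% = 13.6010%.
Total capital V = 1695 + 691 = 2386.
Equity: weight = 1695/2386 = 0.7104; cost = 13.601%.
Debt: weight = 691/2386 = 0.2896; after-tax cost = 4.07% × (1 − 32%) = 2.7676%.
WACC = 0.7104 × 13.6010% + 0.2896 × 2.7676% = 10.4636%.

10.46%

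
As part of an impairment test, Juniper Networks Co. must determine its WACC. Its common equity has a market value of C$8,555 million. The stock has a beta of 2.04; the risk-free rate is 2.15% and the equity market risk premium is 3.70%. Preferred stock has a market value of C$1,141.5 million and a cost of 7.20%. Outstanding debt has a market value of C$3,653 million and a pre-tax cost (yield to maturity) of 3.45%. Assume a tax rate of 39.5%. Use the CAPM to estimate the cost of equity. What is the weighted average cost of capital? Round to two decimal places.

Cost of equity via CAPM: Re = 2.15% + 2.04 × 3.7% = 9.6980%.
Total capital V = 8555 + 1141.5 + 3653 = 13349.5.
Equity: weight = 8555/13349.5 = 0.6408; cost = 9.698%.
Preferred: weight = 1141.5/13349.5 = 0.0855; cost = 7.2%.
Debt: weight = 3653/13349.5 = 0.2736; after-tax cost = 3.45% × (1 − 39.5%) = 2.0873%.
WACC = 0.6408 × 9.6980% + 0.0855 × 7.2000% + 0.2736 × 2.0873% = 7.4018%.

7.40%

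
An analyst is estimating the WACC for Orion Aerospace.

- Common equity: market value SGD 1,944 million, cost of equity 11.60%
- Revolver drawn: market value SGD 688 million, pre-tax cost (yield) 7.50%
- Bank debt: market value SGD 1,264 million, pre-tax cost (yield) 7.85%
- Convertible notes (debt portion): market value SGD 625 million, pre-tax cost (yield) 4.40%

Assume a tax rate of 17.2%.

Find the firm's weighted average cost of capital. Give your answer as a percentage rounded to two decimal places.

Total capital V = 1944 + 688 + 1264 + 625 = 4521.
Equity: weight = 1944/4521 = 0.4300; cost = 11.6%.
Revolver drawn: weight = 688/4521 = 0.1522; after-tax cost = 7.5% × (1 − 17.2%) = 6.2100%.
Bank debt: weight = 1264/4521 = 0.2796; after-tax cost = 7.85% × (1 − 17.2%) = 6.4998%.
Convertible notes (debt portion): weight = 625/4521 = 0.1382; after-tax cost = 4.4% × (1 − 17.2%) = 3.6432%.
WACC = 0.4300 × 11.6000% + 0.1522 × 6.2100% + 0.2796 × 6.4998% + 0.1382 × 3.6432% = 8.2538%.

8.25%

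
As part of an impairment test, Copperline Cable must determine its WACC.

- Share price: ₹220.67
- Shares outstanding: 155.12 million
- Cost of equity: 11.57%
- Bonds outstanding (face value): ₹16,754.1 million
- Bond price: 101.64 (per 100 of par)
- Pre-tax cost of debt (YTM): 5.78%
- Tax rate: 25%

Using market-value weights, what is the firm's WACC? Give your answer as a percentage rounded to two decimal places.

9.17%

Market value of equity E = 220.67 × 155.12m = 34230.3304m. Market value of debt D = 16754.1m × 101.64/100 = 17028.86724m.
Total capital V = 34230.3304 + 17028.86724 = 51259.19764.
Equity: weight = 34230.3304/51259.19764 = 0.6678; cost = 11.57%.
Bonds outstanding: weight = 17028.86724/51259.19764 = 0.3322; after-tax cost = 5.78% × (1 − 25%) = 4.3350%.
WACC = 0.6678 × 11.5700% + 0.3322 × 4.3350% = 9.1665%.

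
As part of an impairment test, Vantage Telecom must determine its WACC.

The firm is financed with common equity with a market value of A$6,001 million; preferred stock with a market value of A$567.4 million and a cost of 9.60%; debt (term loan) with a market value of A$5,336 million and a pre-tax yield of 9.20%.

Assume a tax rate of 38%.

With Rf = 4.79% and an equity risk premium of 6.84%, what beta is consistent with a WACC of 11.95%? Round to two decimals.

Total capital V = 6001 + 567.4 + 5336 = 11904.4.
Equity weight = 6001/11904.4 = 0.5041.
Preferred weight = 567.4/11904.4 = 0.0477.
Term loan weight = 5336/11904.4 = 0.4482.
Debt contribution = 0.4482 × 9.2% × (1 − 38%) = 2.5567%.
Preferred contribution = 0.0477 × 9.6% = 0.4576%.
Required equity contribution = 11.95% − 3.0143% = 8.9357%  ⇒  Re = 17.7260%.
CAPM: 17.7260% = 4.79% + β × 6.84%  ⇒  β = 1.8912.

1.89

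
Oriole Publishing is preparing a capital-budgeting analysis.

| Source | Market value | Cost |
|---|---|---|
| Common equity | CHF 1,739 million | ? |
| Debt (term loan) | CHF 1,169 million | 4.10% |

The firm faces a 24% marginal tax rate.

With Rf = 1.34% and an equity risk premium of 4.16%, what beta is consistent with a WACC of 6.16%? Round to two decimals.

1.65

Total capital V = 1739 + 1169 = 2908.
Equity weight = 1739/2908 = 0.5980.
Term loan weight = 1169/2908 = 0.4020.
Debt contribution = 0.4020 × 4.1% × (1 − 24%) = 1.2526%.
Required equity contribution = 6.16% − 1.2526% = 4.9074%  ⇒  Re = 8.2063%.
CAPM: 8.2063% = 1.34% + β × 4.16%  ⇒  β = 1.6505.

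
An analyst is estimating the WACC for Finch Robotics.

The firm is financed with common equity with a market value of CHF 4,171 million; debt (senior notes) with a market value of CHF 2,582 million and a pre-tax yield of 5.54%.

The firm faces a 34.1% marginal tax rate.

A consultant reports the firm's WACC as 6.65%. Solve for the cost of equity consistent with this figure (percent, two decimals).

Total capital V = 4171 + 2582 = 6753.
Equity weight = 4171/6753 = 0.6177.
Senior notes weight = 2582/6753 = 0.3823.
Debt contribution = 0.3823 × 5.54% × (1 − 34.1%) = 1.3959%.
Required equity contribution = 6.65% − 1.3959% = 5.2541%.
Re = 5.2541% / 0.6177 = 8.5066%.

8.51%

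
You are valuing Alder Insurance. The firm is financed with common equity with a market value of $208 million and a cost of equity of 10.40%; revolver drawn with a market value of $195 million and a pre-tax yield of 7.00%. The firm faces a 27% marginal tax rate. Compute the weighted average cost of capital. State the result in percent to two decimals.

7.84%

Total capital V = 208 + 195 = 403.
Equity: weight = 208/403 = 0.5161; cost = 10.4%.
Revolver drawn: weight = 195/403 = 0.4839; after-tax cost = 7% × (1 − 27%) = 5.1100%.
WACC = 0.5161 × 10.4000% + 0.4839 × 5.1100% = 7.8403%.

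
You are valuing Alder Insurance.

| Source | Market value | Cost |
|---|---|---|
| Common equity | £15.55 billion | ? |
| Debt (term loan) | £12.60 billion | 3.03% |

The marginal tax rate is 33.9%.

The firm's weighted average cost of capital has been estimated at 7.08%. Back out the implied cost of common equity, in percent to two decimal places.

11.19%

Total capital V = 15.55 + 12.6 = 28.15.
Equity weight = 15.55/28.15 = 0.5524.
Term loan weight = 12.6/28.15 = 0.4476.
Debt contribution = 0.4476 × 3.03% × (1 − 33.9%) = 0.8965%.
Required equity contribution = 7.08% − 0.8965% = 6.1835%.
Re = 6.1835% / 0.5524 = 11.1940%.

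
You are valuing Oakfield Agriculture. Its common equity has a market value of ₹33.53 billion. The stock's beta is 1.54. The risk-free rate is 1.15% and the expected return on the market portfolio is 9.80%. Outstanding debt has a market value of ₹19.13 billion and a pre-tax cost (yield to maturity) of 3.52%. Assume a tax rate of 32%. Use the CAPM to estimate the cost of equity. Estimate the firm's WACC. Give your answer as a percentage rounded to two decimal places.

Market risk premium = 9.8% − 1.15% = 8.65%.
Cost of equity via CAPM: Re = 1.15% + 1.54 × 8.65% = 14.4710%.
Total capital V = 33.53 + 19.13 = 52.66.
Equity: weight = 33.53/52.66 = 0.6367; cost = 14.471%.
Debt: weight = 19.13/52.66 = 0.3633; after-tax cost = 3.52% × (1 − 32%) = 2.3936%.
WACC = 0.6367 × 14.4710% + 0.3633 × 2.3936% = 10.0836%.

10.08%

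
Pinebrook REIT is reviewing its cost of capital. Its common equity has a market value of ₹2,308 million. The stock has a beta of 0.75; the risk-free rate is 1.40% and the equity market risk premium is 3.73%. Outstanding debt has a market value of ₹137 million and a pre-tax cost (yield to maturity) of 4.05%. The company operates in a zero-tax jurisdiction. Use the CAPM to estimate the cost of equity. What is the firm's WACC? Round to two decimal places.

4.19%

Cost of equity via CAPM: Re = 1.4% + 0.75 × 3.73% = 4.1975%.
Total capital V = 2308 + 137 = 2445.
Equity: weight = 2308/2445 = 0.9440; cost = 4.1975%.
Debt: weight = 137/2445 = 0.0560; after-tax cost = 4.05% × (1 − 0%) = 4.0500%.
WACC = 0.9440 × 4.1975% + 0.0560 × 4.0500% = 4.1892%.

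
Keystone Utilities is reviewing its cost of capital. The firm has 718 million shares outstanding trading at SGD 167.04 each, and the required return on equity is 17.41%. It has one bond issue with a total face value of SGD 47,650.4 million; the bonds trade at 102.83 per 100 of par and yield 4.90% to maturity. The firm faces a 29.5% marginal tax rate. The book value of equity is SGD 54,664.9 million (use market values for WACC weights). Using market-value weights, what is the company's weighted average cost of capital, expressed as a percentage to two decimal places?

13.36%

Market value of equity E = 167.04 × 718m = 119934.72m. Market value of debt D = 47650.4m × 102.83/100 = 48998.90632m.
Total capital V = 119934.72 + 48998.90632 = 168933.62632.
Equity: weight = 119934.72/168933.62632 = 0.7100; cost = 17.41%.
Bonds outstanding: weight = 48998.90632/168933.62632 = 0.2900; after-tax cost = 4.9% × (1 − 29.5%) = 3.4545%.
WACC = 0.7100 × 17.4100% + 0.2900 × 3.4545% = 13.3622%.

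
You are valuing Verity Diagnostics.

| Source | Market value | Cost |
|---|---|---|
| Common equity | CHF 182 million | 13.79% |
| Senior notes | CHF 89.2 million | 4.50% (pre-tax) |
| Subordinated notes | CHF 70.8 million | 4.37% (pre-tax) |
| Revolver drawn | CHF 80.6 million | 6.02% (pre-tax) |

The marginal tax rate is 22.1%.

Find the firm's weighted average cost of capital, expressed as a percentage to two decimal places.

Total capital V = 182 + 89.2 + 70.8 + 80.6 = 422.6.
Equity: weight = 182/422.6 = 0.4307; cost = 13.79%.
Senior notes: weight = 89.2/422.6 = 0.2111; after-tax cost = 4.5% × (1 − 22.1%) = 3.5055%.
Subordinated notes: weight = 70.8/422.6 = 0.1675; after-tax cost = 4.37% × (1 − 22.1%) = 3.4042%.
Revolver drawn: weight = 80.6/422.6 = 0.1907; after-tax cost = 6.02% × (1 − 22.1%) = 4.6896%.
WACC = 0.4307 × 13.7900% + 0.2111 × 3.5055% + 0.1675 × 3.4042% + 0.1907 × 4.6896% = 8.1436%.

8.14%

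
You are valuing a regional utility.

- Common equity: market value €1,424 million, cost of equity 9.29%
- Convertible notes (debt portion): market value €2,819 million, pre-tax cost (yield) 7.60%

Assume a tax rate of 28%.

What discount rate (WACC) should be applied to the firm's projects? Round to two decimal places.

6.75%

Total capital V = 1424 + 2819 = 4243.
Equity: weight = 1424/4243 = 0.3356; cost = 9.29%.
Convertible notes (debt portion): weight = 2819/4243 = 0.6644; after-tax cost = 7.6% × (1 − 28%) = 5.4720%.
WACC = 0.3356 × 9.2900% + 0.6644 × 5.4720% = 6.7534%.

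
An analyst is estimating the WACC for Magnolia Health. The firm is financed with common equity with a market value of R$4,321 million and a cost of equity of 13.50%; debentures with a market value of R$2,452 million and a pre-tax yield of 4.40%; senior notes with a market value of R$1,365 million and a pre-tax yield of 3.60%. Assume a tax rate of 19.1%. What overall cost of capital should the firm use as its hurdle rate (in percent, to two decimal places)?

8.73%

Total capital V = 4321 + 2452 + 1365 = 8138.
Equity: weight = 4321/8138 = 0.5310; cost = 13.5%.
Debentures: weight = 2452/8138 = 0.3013; after-tax cost = 4.4% × (1 − 19.1%) = 3.5596%.
Senior notes: weight = 1365/8138 = 0.1677; after-tax cost = 3.6% × (1 − 19.1%) = 2.9124%.
WACC = 0.5310 × 13.5000% + 0.3013 × 3.5596% + 0.1677 × 2.9124% = 8.7291%.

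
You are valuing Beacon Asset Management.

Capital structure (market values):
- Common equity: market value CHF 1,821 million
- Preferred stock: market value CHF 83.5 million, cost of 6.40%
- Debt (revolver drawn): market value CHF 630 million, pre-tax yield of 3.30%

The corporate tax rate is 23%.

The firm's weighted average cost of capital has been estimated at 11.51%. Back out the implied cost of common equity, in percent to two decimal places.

Total capital V = 1821 + 83.5 + 630 = 2534.5.
Equity weight = 1821/2534.5 = 0.7185.
Preferred weight = 83.5/2534.5 = 0.0329.
Revolver drawn weight = 630/2534.5 = 0.2486.
Debt contribution = 0.2486 × 3.3% × (1 − 23%) = 0.6316%.
Preferred contribution = 0.0329 × 6.4% = 0.2109%.
Required equity contribution = 11.51% − 0.8425% = 10.6675%.
Re = 10.6675% / 0.7185 = 14.8473%.

14.85%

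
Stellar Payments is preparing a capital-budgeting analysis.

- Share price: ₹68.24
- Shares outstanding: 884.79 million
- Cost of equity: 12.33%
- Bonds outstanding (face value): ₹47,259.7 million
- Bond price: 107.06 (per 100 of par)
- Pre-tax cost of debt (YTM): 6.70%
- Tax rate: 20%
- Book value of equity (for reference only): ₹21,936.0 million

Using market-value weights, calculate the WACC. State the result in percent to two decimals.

Market value of equity E = 68.24 × 884.79m = 60378.0696m. Market value of debt D = 47259.7m × 107.06/100 = 50596.23482m.
Total capital V = 60378.0696 + 50596.23482 = 110974.30442.
Equity: weight = 60378.0696/110974.30442 = 0.5441; cost = 12.33%.
Bonds outstanding: weight = 50596.23482/110974.30442 = 0.4559; after-tax cost = 6.7% × (1 − 20%) = 5.3600%.
WACC = 0.5441 × 12.3300% + 0.4559 × 5.3600% = 9.1522%.

9.15%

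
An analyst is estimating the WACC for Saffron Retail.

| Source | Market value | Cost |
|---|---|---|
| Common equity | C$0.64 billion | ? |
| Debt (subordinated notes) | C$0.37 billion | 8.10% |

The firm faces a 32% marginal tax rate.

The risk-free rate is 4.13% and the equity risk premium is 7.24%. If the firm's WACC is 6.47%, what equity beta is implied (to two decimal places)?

0.40

Total capital V = 0.64 + 0.37 = 1.01.
Equity weight = 0.64/1.01 = 0.6337.
Subordinated notes weight = 0.37/1.01 = 0.3663.
Debt contribution = 0.3663 × 8.1% × (1 − 32%) = 2.0178%.
Required equity contribution = 6.47% − 2.0178% = 4.4522%  ⇒  Re = 7.0262%.
CAPM: 7.0262% = 4.13% + β × 7.24%  ⇒  β = 0.4000.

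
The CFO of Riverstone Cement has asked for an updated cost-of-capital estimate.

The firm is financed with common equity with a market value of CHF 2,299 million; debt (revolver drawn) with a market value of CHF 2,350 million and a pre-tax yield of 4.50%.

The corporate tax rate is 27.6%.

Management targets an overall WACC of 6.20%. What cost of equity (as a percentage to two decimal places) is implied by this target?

9.21%

Total capital V = 2299 + 2350 = 4649.
Equity weight = 2299/4649 = 0.4945.
Revolver drawn weight = 2350/4649 = 0.5055.
Debt contribution = 0.5055 × 4.5% × (1 − 27.6%) = 1.6469%.
Required equity contribution = 6.2% − 1.6469% = 4.5531%.
Re = 4.5531% / 0.4945 = 9.2073%.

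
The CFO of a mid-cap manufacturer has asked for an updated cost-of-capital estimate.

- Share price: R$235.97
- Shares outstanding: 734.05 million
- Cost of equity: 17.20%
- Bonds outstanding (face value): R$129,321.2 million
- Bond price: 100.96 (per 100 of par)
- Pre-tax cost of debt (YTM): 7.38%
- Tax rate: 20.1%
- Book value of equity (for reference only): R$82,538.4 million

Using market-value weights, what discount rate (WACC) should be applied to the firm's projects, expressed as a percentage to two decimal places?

12.34%

Market value of equity E = 235.97 × 734.05m = 173213.7785m. Market value of debt D = 129321.2m × 100.96/100 = 130562.68352m.
Total capital V = 173213.7785 + 130562.68352 = 303776.46202.
Equity: weight = 173213.7785/303776.46202 = 0.5702; cost = 17.2%.
Bonds outstanding: weight = 130562.68352/303776.46202 = 0.4298; after-tax cost = 7.38% × (1 − 20.1%) = 5.8966%.
WACC = 0.5702 × 17.2000% + 0.4298 × 5.8966% = 12.3418%.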